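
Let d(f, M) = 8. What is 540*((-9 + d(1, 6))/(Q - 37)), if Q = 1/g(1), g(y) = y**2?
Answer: 15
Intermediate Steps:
Q = 1 (Q = 1/(1**2) = 1/1 = 1)
540*((-9 + d(1, 6))/(Q - 37)) = 540*((-9 + 8)/(1 - 37)) = 540*(-1/(-36)) = 540*(-1*(-1/36)) = 540*(1/36) = 15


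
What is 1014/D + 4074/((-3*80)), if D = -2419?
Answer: -1683061/96760 ≈ -17.394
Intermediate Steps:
1014/D + 4074/((-3*80)) = 1014/(-2419) + 4074/((-3*80)) = 1014*(-1/2419) + 4074/(-240) = -1014/2419 + 4074*(-1/240) = -1014/2419 - 679/40 = -1683061/96760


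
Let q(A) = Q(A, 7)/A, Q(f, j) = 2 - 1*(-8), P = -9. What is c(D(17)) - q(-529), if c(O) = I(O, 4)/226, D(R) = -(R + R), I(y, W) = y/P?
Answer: 19163/537993 ≈ 0.035619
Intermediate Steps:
Q(f, j) = 10 (Q(f, j) = 2 + 8 = 10)
I(y, W) = -y/9 (I(y, W) = y/(-9) = y*(-1/9) = -y/9)
D(R) = -2*R
c(O) = -O/2034 (c(O) = -O/9/226 = -O/9*(1/226) = -O/2034)
q(A) = 10/A
c(D(17)) - q(-529) = -(-1)*17/1017 - 10/(-529) = -1/2034*(-34) - 10*(-1)/529 = 17/1017 - 1*(-10/529) = 17/1017 + 10/529 = 19163/537993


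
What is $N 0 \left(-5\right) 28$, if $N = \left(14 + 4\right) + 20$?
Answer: $0$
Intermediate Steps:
$N = 38$ ($N = 18 + 20 = 38$)
$N 0 \left(-5\right) 28 = 38 \cdot 0 \left(-5\right) 28 = 38 \cdot 0 \cdot 28 = 0 \cdot 28 = 0$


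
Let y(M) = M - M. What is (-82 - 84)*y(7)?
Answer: 0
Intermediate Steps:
y(M) = 0
(-82 - 84)*y(7) = (-82 - 84)*0 = -166*0 = 0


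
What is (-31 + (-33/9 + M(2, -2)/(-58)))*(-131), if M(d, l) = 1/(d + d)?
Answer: 3161161/696 ≈ 4541.9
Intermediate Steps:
M(d, l) = 1/(2*d)
(-31 + (-33/9 + M(2, -2)/(-58)))*(-131) = (-31 + (-33/9 + ((½)/2)/(-58)))*(-131) = (-31 + (-33*⅑ + ((½)*(½))*(-1/58)))*(-131) = (-31 + (-11/3 + (¼)*(-1/58)))*(-131) = (-31 + (-11/3 - 1/232))*(-131) = (-31 - 2555/696)*(-131) = -24131/696*(-131) = 3161161/696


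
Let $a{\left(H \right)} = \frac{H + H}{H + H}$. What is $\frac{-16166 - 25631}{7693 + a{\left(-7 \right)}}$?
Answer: $- \frac{41797}{7694} \approx -5.4324$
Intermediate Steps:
$a{\left(H \right)} = 1$ ($a{\left(H \right)} = \frac{2 H}{2 H} = 2 H \frac{1}{2 H} = 1$)
$\frac{-16166 - 25631}{7693 + a{\left(-7 \right)}} = \frac{-16166 - 25631}{7693 + 1} = - \frac{41797}{7694}$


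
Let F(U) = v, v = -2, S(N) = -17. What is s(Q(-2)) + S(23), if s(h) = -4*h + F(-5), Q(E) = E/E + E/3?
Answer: -61/3 ≈ -20.333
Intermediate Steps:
F(U) = -2
Q(E) = 1 + E/3 (Q(E) = 1 + E*(1/3) = 1 + E/3)
s(h) = -2 - 4*h (s(h) = -4*h - 2 = -2 - 4*h)
s(Q(-2)) + S(23) = (-2 - 4*(1 + (1/3)*(-2))) - 17 = (-2 - 4*(1 - 2/3)) - 17 = (-2 - 4*1/3) - 17 = (-2 - 4/3) - 17 = -10/3 - 17 = -61/3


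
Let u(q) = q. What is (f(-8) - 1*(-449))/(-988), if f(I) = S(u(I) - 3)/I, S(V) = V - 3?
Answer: -1803/3952 ≈ -0.45622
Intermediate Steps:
S(V) = -3 + V
f(I) = (-6 + I)/I (f(I) = (-3 + (I - 3))/I = (-3 + (-3 + I))/I = (-6 + I)/I)
(f(-8) - 1*(-449))/(-988) = ((-6 - 8)/(-8) - 1*(-449))/(-988) = (-⅛*(-14) + 449)*(-1/988) = (7/4 + 449)*(-1/988) = (1803/4)*(-1/988) = -1803/3952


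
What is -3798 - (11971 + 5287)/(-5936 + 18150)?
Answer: -23203015/6107 ≈ -3799.4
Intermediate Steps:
-3798 - (11971 + 5287)/(-5936 + 18150) = -3798 - 17258/12214 = -3798 - 1*8629/6107 = -3798 - 8629/6107 = -23203015/6107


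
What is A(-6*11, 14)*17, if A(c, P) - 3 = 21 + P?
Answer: 646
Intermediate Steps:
A(c, P) = 24 + P (A(c, P) = 3 + (21 + P) = 24 + P)
A(-6*11, 14)*17 = (24 + 14)*17 = 38*17 = 646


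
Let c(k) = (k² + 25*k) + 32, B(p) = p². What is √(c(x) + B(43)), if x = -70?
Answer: 3*√559 ≈ 70.930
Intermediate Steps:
c(k) = 32 + k² + 25*k
√(c(x) + B(43)) = √((32 + (-70)² + 25*(-70)) + 43²) = √((32 + 4900 - 1750) + 1849) = √(3182 + 1849) = √5031 = 3*√559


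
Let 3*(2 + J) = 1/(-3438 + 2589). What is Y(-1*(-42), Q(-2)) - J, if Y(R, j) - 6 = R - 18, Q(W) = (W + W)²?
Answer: 81505/2547 ≈ 32.000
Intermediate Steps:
J = -5095/2547 (J = -2 + 1/(3*(-3438 + 2589)) = -2 + (⅓)/(-849) = -2 + (⅓)*(-1/849) = -2 - 1/2547 = -5095/2547 ≈ -2.0004)
Q(W) = 4*W² (Q(W) = (2*W)² = 4*W²)
Y(R, j) = -12 + R (Y(R, j) = 6 + (R - 18) = 6 + (-18 + R) = -12 + R)
Y(-1*(-42), Q(-2)) - J = (-12 - 1*(-42)) - 1*(-5095/2547) = (-12 + 42) + 5095/2547 = 30 + 5095/2547 = 81505/2547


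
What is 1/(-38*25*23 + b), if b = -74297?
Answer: -1/96147 ≈ -1.0401e-5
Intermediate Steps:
1/(-38*25*23 + b) = 1/(-38*25*23 - 74297) = 1/(-950*23 - 74297) = 1/(-21850 - 74297) = 1/(-96147) = -1/96147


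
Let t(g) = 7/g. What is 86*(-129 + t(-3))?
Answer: -33884/3 ≈ -11295.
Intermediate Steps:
86*(-129 + t(-3)) = 86*(-129 + 7/(-3)) = 86*(-129 + 7*(-1/3)) = 86*(-129 - 7/3) = 86*(-394/3) = -33884/3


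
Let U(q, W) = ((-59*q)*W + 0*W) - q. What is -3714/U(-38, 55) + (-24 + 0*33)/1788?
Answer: -133347/3063142 ≈ -0.043533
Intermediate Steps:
U(q, W) = -q - 59*W*q (U(q, W) = (-59*W*q + 0) - q = -59*W*q - q = -q - 59*W*q)
-3714/U(-38, 55) + (-24 + 0*33)/1788 = -3714*1/(38*(1 + 59*55)) + (-24 + 0*33)/1788 = -3714*1/(38*(1 + 3245)) + (-24 + 0)*(1/1788) = -3714/((-1*(-38)*3246)) - 24*1/1788 = -3714/123348 - 2/149 = -3714*1/123348 - 2/149 = -619/20558 - 2/149 = -133347/3063142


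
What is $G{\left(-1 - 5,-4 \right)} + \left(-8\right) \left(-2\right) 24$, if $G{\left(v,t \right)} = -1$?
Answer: $383$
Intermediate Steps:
$G{\left(-1 - 5,-4 \right)} + \left(-8\right) \left(-2\right) 24 = -1 + \left(-8\right) \left(-2\right) 24 = -1 + 16 \cdot 24 = -1 + 384 = 383$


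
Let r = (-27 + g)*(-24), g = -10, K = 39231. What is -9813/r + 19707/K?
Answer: -40830443/3870792 ≈ -10.548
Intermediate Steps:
r = 888 (r = (-27 - 10)*(-24) = -37*(-24) = 888)
-9813/r + 19707/K = -9813/888 + 19707/39231 = -9813*1/888 + 19707*(1/39231) = -3271/296 + 6569/13077 = -40830443/3870792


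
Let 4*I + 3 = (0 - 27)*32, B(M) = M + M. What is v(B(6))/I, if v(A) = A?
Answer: -16/289 ≈ -0.055363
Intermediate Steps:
B(M) = 2*M
I = -867/4 (I = -¾ + ((0 - 27)*32)/4 = -¾ + (-27*32)/4 = -¾ + (¼)*(-864) = -¾ - 216 = -867/4 ≈ -216.75)
v(B(6))/I = (2*6)/(-867/4) = 12*(-4/867) = -16/289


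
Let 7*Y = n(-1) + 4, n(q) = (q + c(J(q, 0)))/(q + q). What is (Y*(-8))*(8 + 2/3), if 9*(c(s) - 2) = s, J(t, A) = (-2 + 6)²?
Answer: -4888/189 ≈ -25.862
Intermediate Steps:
J(t, A) = 16 (J(t, A) = 4² = 16)
c(s) = 2 + s/9
n(q) = (34/9 + q)/(2*q) (n(q) = (q + (2 + (⅑)*16))/(q + q) = (q + (2 + 16/9))/((2*q)) = (q + 34/9)*(1/(2*q)) = (34/9 + q)*(1/(2*q)) = (34/9 + q)/(2*q))
Y = 47/126 (Y = ((1/18)*(34 + 9*(-1))/(-1) + 4)/7 = ((1/18)*(-1)*(34 - 9) + 4)/7 = ((1/18)*(-1)*25 + 4)/7 = (-25/18 + 4)/7 = (⅐)*(47/18) = 47/126 ≈ 0.37302)
(Y*(-8))*(8 + 2/3) = ((47/126)*(-8))*(8 + 2/3) = -188*(8 + 2*(⅓))/63 = -188*(8 + ⅔)/63 = -188/63*26/3 = -4888/189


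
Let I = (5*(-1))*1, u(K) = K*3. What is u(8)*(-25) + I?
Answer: -605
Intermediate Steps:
u(K) = 3*K
I = -5 (I = -5*1 = -5)
u(8)*(-25) + I = (3*8)*(-25) - 5 = 24*(-25) - 5 = -600 - 5 = -605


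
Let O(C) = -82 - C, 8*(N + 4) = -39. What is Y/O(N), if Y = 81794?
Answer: -654352/585 ≈ -1118.6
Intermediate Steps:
N = -71/8 (N = -4 + (1/8)*(-39) = -4 - 39/8 = -71/8 ≈ -8.8750)
Y/O(N) = 81794/(-82 - 1*(-71/8)) = 81794/(-82 + 71/8) = 81794/(-585/8) = 81794*(-8/585) = -654352/585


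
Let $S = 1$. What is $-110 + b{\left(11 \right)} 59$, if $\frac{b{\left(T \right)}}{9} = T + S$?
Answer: $6262$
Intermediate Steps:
$b{\left(T \right)} = 9 + 9 T$ ($b{\left(T \right)} = 9 \left(T + 1\right) = 9 \left(1 + T\right) = 9 + 9 T$)
$-110 + b{\left(11 \right)} 59 = -110 + \left(9 + 9 \cdot 11\right) 59 = -110 + \left(9 + 99\right) 59 = -110 + 108 \cdot 59 = -110 + 6372 = 6262$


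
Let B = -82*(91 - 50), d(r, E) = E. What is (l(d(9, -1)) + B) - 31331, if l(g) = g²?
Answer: -34692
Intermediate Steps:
B = -3362 (B = -82*41 = -3362)
(l(d(9, -1)) + B) - 31331 = ((-1)² - 3362) - 31331 = (1 - 3362) - 31331 = -3361 - 31331 = -34692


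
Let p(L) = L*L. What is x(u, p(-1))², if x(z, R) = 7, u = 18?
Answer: 49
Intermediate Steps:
p(L) = L²
x(u, p(-1))² = 7² = 49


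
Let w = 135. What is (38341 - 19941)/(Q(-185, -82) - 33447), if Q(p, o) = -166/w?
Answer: -2484000/4515511 ≈ -0.55010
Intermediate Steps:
Q(p, o) = -166/135
(38341 - 19941)/(Q(-185, -82) - 33447) = (38341 - 19941)/(-166/135 - 33447) = 18400/(-4515511/135) = 18400*(-135/4515511) = -2484000/4515511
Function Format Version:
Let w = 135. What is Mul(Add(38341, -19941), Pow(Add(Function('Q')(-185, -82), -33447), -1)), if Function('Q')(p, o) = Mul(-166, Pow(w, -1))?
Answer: Rational(-2484000, 4515511) ≈ -0.55010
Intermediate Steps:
Function('Q')(p, o) = Rational(-166, 135) (Function('Q')(p, o) = Mul(-166, Pow(135, -1)) = Mul(-166, Rational(1, 135)) = Rational(-166, 135))
Mul(Add(38341, -19941), Pow(Add(Function('Q')(-185, -82), -33447), -1)) = Mul(Add(38341, -19941), Pow(Add(Rational(-166, 135), -33447), -1)) = Mul(18400, Pow(Rational(-4515511, 135), -1)) = Mul(18400, Rational(-135, 4515511)) = Rational(-2484000, 4515511)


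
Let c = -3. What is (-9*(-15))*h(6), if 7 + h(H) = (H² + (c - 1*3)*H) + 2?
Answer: -675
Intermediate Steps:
h(H) = -5 + H² - 6*H (h(H) = -7 + ((H² + (-3 - 1*3)*H) + 2) = -7 + ((H² + (-3 - 3)*H) + 2) = -7 + ((H² - 6*H) + 2) = -7 + (2 + H² - 6*H) = -5 + H² - 6*H)
(-9*(-15))*h(6) = (-9*(-15))*(-5 + 6² - 6*6) = 135*(-5 + 36 - 36) = 135*(-5) = -675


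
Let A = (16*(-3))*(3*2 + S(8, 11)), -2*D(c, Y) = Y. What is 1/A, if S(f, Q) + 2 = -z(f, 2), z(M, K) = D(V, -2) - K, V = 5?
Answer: -1/240 ≈ -0.0041667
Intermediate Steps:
D(c, Y) = -Y/2
z(M, K) = 1 - K (z(M, K) = -½*(-2) - K = 1 - K)
S(f, Q) = -1 (S(f, Q) = -2 - (1 - 1*2) = -2 - (1 - 2) = -2 - 1*(-1) = -2 + 1 = -1)
A = -240 (A = (16*(-3))*(3*2 - 1) = -48*(6 - 1) = -48*5 = -240)
1/A = 1/(-240) = -1/240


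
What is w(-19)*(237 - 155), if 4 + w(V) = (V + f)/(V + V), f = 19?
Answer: -328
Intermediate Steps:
w(V) = -4 + (19 + V)/(2*V) (w(V) = -4 + (V + 19)/(V + V) = -4 + (19 + V)/((2*V)) = -4 + (19 + V)*(1/(2*V)) = -4 + (19 + V)/(2*V))
w(-19)*(237 - 155) = ((1/2)*(19 - 7*(-19))/(-19))*(237 - 155) = ((1/2)*(-1/19)*(19 + 133))*82 = ((1/2)*(-1/19)*152)*82 = -4*82 = -328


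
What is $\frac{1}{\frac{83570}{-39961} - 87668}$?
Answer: $- \frac{39961}{3503384518} \approx -1.1406 \cdot 10^{-5}$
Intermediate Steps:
$\frac{1}{\frac{83570}{-39961} - 87668} = \frac{1}{83570 \left(- \frac{1}{39961}\right) - 87668} = \frac{1}{- \frac{83570}{39961} - 87668} = \frac{1}{- \frac{3503384518}{39961}} = - \frac{39961}{3503384518}$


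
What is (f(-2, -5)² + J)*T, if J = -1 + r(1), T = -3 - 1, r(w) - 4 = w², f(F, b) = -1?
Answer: -20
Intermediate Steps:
r(w) = 4 + w²
T = -4
J = 4 (J = -1 + (4 + 1²) = -1 + (4 + 1) = -1 + 5 = 4)
(f(-2, -5)² + J)*T = ((-1)² + 4)*(-4) = (1 + 4)*(-4) = 5*(-4) = -20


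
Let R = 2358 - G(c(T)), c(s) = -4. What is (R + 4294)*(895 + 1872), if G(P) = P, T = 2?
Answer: 18417152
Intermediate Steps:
R = 2362 (R = 2358 - 1*(-4) = 2358 + 4 = 2362)
(R + 4294)*(895 + 1872) = (2362 + 4294)*(895 + 1872) = 6656*2767 = 18417152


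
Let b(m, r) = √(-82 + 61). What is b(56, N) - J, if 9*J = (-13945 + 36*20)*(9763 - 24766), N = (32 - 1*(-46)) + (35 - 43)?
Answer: -22046075 + I*√21 ≈ -2.2046e+7 + 4.5826*I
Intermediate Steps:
N = 70 (N = (32 + 46) - 8 = 78 - 8 = 70)
b(m, r) = I*√21 (b(m, r) = √(-21) = I*√21)
J = 22046075 (J = ((-13945 + 36*20)*(9763 - 24766))/9 = ((-13945 + 720)*(-15003))/9 = (-13225*(-15003))/9 = (⅑)*198414675 = 22046075)
b(56, N) - J = I*√21 - 1*22046075 = I*√21 - 22046075 = -22046075 + I*√21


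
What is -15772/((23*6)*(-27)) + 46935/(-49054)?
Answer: 299399939/91387602 ≈ 3.2762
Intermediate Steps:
-15772/((23*6)*(-27)) + 46935/(-49054) = -15772/(138*(-27)) + 46935*(-1/49054) = -15772/(-3726) - 46935/49054 = -15772*(-1/3726) - 46935/49054 = 7886/1863 - 46935/49054 = 299399939/91387602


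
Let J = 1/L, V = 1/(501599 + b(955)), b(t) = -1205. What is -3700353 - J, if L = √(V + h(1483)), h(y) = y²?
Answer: -3700353 - √550689111275327598/1100511019867 ≈ -3.7004e+6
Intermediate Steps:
V = 1/500394 (V = 1/(501599 - 1205) = 1/500394 ≈ 1.9984e-6)
L = √550689111275327598/500394 (L = √(1/500394 + 1483²) = √(1/500394 + 2199289) = √(1100511019867/500394) = √550689111275327598/500394 ≈ 1483.0)
J = √550689111275327598/1100511019867 (J = 1/(√550689111275327598/500394) = √550689111275327598/1100511019867 ≈ 0.00067431)
-3700353 - J = -3700353 - √550689111275327598/1100511019867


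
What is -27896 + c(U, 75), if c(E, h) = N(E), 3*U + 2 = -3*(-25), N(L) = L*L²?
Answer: -364175/27 ≈ -13488.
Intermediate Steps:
N(L) = L³
U = 73/3 (U = -⅔ + (-3*(-25))/3 = -⅔ + (⅓)*75 = -⅔ + 25 = 73/3 ≈ 24.333)
c(E, h) = E³
-27896 + c(U, 75) = -27896 + (73/3)³ = -27896 + 389017/27 = -364175/27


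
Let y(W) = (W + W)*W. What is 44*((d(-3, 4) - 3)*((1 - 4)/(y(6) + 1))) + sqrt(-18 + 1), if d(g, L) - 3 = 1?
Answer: -132/73 + I*sqrt(17) ≈ -1.8082 + 4.1231*I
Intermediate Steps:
d(g, L) = 4 (d(g, L) = 3 + 1 = 4)
y(W) = 2*W**2 (y(W) = (2*W)*W = 2*W**2)
44*((d(-3, 4) - 3)*((1 - 4)/(y(6) + 1))) + sqrt(-18 + 1) = 44*((4 - 3)*((1 - 4)/(2*6**2 + 1))) + sqrt(-18 + 1) = 44*(1*(-3/(2*36 + 1))) + sqrt(-17) = 44*(1*(-3/(72 + 1))) + I*sqrt(17) = 44*(1*(-3/73)) + I*sqrt(17) = 44*(-3/73) + I*sqrt(17) = -132/73 + I*sqrt(17)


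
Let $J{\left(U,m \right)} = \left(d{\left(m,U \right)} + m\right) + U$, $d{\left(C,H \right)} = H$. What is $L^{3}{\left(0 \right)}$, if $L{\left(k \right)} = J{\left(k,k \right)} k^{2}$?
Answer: $0$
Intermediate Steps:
$J{\left(U,m \right)} = m + 2 U$ ($J{\left(U,m \right)} = \left(U + m\right) + U = m + 2 U$)
$L{\left(k \right)} = 3 k^{3}$ ($L{\left(k \right)} = \left(k + 2 k\right) k^{2} = 3 k k^{2} = 3 k^{3}$)
$L^{3}{\left(0 \right)} = \left(3 \cdot 0^{3}\right)^{3} = \left(3 \cdot 0\right)^{3} = 0^{3} = 0$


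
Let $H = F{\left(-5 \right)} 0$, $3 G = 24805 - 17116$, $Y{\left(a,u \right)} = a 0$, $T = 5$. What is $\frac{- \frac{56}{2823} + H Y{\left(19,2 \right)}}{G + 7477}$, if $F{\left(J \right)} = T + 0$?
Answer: $- \frac{7}{3542865} \approx -1.9758 \cdot 10^{-6}$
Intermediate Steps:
$Y{\left(a,u \right)} = 0$
$G = 2563$ ($G = \frac{24805 - 17116}{3} = \frac{1}{3} \cdot 7689 = 2563$)
$F{\left(J \right)} = 5$ ($F{\left(J \right)} = 5 + 0 = 5$)
$H = 0$ ($H = 5 \cdot 0 = 0$)
$\frac{- \frac{56}{2823} + H Y{\left(19,2 \right)}}{G + 7477} = \frac{- \frac{56}{2823} + 0 \cdot 0}{2563 + 7477} = \frac{\left(-56\right) \frac{1}{2823} + 0}{10040} = \left(- \frac{56}{2823} + 0\right) \frac{1}{10040} = \left(- \frac{56}{2823}\right) \frac{1}{10040} = - \frac{7}{3542865}$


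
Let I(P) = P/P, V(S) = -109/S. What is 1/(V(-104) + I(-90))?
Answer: 104/213 ≈ 0.48826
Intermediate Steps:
I(P) = 1
1/(V(-104) + I(-90)) = 1/(-109/(-104) + 1) = 1/(-109*(-1/104) + 1) = 1/(109/104 + 1) = 1/(213/104) = 104/213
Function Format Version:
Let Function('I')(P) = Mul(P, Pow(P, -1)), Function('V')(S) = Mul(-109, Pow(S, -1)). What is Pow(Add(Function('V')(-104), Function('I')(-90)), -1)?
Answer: Rational(104, 213) ≈ 0.48826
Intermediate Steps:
Function('I')(P) = 1
Pow(Add(Function('V')(-104), Function('I')(-90)), -1) = Pow(Add(Mul(-109, Pow(-104, -1)), 1), -1) = Pow(Add(Mul(-109, Rational(-1, 104)), 1), -1) = Pow(Add(Rational(109, 104), 1), -1) = Pow(Rational(213, 104), -1) = Rational(104, 213)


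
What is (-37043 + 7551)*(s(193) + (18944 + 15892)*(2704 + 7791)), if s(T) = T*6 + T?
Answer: -10782427703132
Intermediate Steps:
s(T) = 7*T (s(T) = 6*T + T = 7*T)
(-37043 + 7551)*(s(193) + (18944 + 15892)*(2704 + 7791)) = (-37043 + 7551)*(7*193 + (18944 + 15892)*(2704 + 7791)) = -29492*(1351 + 34836*10495) = -29492*(1351 + 365603820) = -29492*365605171 = -10782427703132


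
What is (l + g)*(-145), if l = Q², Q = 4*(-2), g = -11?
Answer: -7685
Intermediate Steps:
Q = -8
l = 64 (l = (-8)² = 64)
(l + g)*(-145) = (64 - 11)*(-145) = 53*(-145) = -7685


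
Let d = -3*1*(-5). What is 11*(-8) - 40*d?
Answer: -688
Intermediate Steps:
d = 15 (d = -3*(-5) = 15)
11*(-8) - 40*d = 11*(-8) - 40*15 = -88 - 600 = -688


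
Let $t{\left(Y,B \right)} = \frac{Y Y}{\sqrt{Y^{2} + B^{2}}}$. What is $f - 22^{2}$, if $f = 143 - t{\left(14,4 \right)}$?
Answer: $-341 - \frac{98 \sqrt{53}}{53} \approx -354.46$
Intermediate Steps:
$t{\left(Y,B \right)} = \frac{Y^{2}}{\sqrt{B^{2} + Y^{2}}}$
$f = 143 - \frac{98 \sqrt{53}}{53}$ ($f = 143 - \frac{14^{2}}{\sqrt{4^{2} + 14^{2}}} = 143 - \frac{196}{\sqrt{16 + 196}} = 143 - \frac{196}{2 \sqrt{53}} = 143 - 196 \frac{\sqrt{53}}{106} = 143 - \frac{98 \sqrt{53}}{53} \approx 129.54$)
$f - 22^{2} = \left(143 - \frac{98 \sqrt{53}}{53}\right) - 22^{2} = \left(143 - \frac{98 \sqrt{53}}{53}\right) - 484 = -341 - \frac{98 \sqrt{53}}{53}$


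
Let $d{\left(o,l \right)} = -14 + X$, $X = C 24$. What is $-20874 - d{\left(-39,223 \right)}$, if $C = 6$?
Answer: $-21004$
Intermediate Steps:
$X = 144$ ($X = 6 \cdot 24 = 144$)
$d{\left(o,l \right)} = 130$ ($d{\left(o,l \right)} = -14 + 144 = 130$)
$-20874 - d{\left(-39,223 \right)} = -20874 - 130 = -21004$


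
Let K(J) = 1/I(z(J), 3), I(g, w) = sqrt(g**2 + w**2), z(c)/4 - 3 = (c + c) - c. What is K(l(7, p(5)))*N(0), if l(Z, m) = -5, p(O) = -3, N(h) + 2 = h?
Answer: -2*sqrt(73)/73 ≈ -0.23408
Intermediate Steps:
N(h) = -2 + h
z(c) = 12 + 4*c (z(c) = 12 + 4*((c + c) - c) = 12 + 4*(2*c - c) = 12 + 4*c)
K(J) = 1/sqrt(9 + (12 + 4*J)**2) (K(J) = 1/(sqrt((12 + 4*J)**2 + 3**2)) = 1/(sqrt((12 + 4*J)**2 + 9)) = 1/(sqrt(9 + (12 + 4*J)**2)) = 1/sqrt(9 + (12 + 4*J)**2))
K(l(7, p(5)))*N(0) = (-2 + 0)/sqrt(9 + 16*(3 - 5)**2) = -2/sqrt(9 + 16*(-2)**2) = -2/sqrt(9 + 16*4) = -2/sqrt(9 + 64) = -2/sqrt(73) = (sqrt(73)/73)*(-2) = -2*sqrt(73)/73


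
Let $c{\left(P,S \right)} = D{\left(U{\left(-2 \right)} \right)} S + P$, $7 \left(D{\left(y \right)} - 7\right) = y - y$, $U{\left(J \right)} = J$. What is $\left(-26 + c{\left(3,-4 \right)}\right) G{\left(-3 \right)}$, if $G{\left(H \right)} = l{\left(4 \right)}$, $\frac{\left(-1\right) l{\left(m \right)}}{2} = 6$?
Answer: $612$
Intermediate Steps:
$D{\left(y \right)} = 7$ ($D{\left(y \right)} = 7 + \frac{y - y}{7} = 7 + \frac{1}{7} \cdot 0 = 7 + 0 = 7$)
$c{\left(P,S \right)} = P + 7 S$ ($c{\left(P,S \right)} = 7 S + P = P + 7 S$)
$l{\left(m \right)} = -12$ ($l{\left(m \right)} = \left(-2\right) 6 = -12$)
$G{\left(H \right)} = -12$
$\left(-26 + c{\left(3,-4 \right)}\right) G{\left(-3 \right)} = \left(-26 + \left(3 + 7 \left(-4\right)\right)\right) \left(-12\right) = \left(-26 + \left(3 - 28\right)\right) \left(-12\right) = \left(-26 - 25\right) \left(-12\right) = \left(-51\right) \left(-12\right) = 612$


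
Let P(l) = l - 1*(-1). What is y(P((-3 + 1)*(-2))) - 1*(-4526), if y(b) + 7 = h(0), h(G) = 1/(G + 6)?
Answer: 27115/6 ≈ 4519.2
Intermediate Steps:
h(G) = 1/(6 + G)
P(l) = 1 + l (P(l) = l + 1 = 1 + l)
y(b) = -41/6 (y(b) = -7 + 1/(6 + 0) = -7 + 1/6 = -7 + ⅙ = -41/6)
y(P((-3 + 1)*(-2))) - 1*(-4526) = -41/6 - 1*(-4526) = -41/6 + 4526 = 27115/6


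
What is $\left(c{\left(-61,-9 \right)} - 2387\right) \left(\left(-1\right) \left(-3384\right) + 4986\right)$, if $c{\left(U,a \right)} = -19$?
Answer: $-20138220$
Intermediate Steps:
$\left(c{\left(-61,-9 \right)} - 2387\right) \left(\left(-1\right) \left(-3384\right) + 4986\right) = \left(-19 - 2387\right) \left(\left(-1\right) \left(-3384\right) + 4986\right) = - 2406 \left(3384 + 4986\right) = \left(-2406\right) 8370 = -20138220$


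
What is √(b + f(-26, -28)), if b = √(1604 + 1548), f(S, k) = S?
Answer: √(-26 + 4*√197) ≈ 5.4902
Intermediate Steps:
b = 4*√197 (b = √3152 = 4*√197 ≈ 56.143)
√(b + f(-26, -28)) = √(4*√197 - 26) = √(-26 + 4*√197)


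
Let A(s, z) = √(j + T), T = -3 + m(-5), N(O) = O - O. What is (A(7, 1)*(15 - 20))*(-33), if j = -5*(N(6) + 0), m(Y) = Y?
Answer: 330*I*√2 ≈ 466.69*I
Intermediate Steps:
N(O) = 0
j = 0 (j = -5*(0 + 0) = -5*0 = 0)
T = -8 (T = -3 - 5 = -8)
A(s, z) = 2*I*√2 (A(s, z) = √(0 - 8) = √(-8) = 2*I*√2)
(A(7, 1)*(15 - 20))*(-33) = ((2*I*√2)*(15 - 20))*(-33) = ((2*I*√2)*(-5))*(-33) = -10*I*√2*(-33) = 330*I*√2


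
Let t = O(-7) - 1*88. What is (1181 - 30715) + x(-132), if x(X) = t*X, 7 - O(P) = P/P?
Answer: -18710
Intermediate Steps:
O(P) = 6 (O(P) = 7 - P/P = 7 - 1*1 = 7 - 1 = 6)
t = -82 (t = 6 - 1*88 = 6 - 88 = -82)
x(X) = -82*X
(1181 - 30715) + x(-132) = (1181 - 30715) - 82*(-132) = -29534 + 10824 = -18710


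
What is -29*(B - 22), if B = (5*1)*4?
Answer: 58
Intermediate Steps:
B = 20 (B = 5*4 = 20)
-29*(B - 22) = -29*(20 - 22) = -29*(-2) = 58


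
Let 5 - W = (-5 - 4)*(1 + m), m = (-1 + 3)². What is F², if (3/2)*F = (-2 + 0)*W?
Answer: 40000/9 ≈ 4444.4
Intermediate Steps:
m = 4 (m = 2² = 4)
W = 50 (W = 5 - (-5 - 4)*(1 + 4) = 5 - (-9)*5 = 5 - 1*(-45) = 5 + 45 = 50)
F = -200/3 (F = 2*((-2 + 0)*50)/3 = 2*(-2*50)/3 = (⅔)*(-100) = -200/3 ≈ -66.667)
F² = (-200/3)² = 40000/9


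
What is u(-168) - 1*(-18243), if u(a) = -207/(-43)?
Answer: 784656/43 ≈ 18248.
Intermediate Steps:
u(a) = 207/43 (u(a) = -207*(-1/43) = 207/43)
u(-168) - 1*(-18243) = 207/43 - 1*(-18243) = 207/43 + 18243 = 784656/43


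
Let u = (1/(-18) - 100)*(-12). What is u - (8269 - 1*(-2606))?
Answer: -29023/3 ≈ -9674.3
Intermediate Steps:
u = 3602/3 (u = (-1/18 - 100)*(-12) = -1801/18*(-12) = 3602/3 ≈ 1200.7)
u - (8269 - 1*(-2606)) = 3602/3 - (8269 - 1*(-2606)) = 3602/3 - (8269 + 2606) = 3602/3 - 1*10875 = 3602/3 - 10875 = -29023/3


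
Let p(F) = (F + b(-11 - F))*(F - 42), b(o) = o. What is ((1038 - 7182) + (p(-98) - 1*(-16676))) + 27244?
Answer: 39316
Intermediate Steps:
p(F) = 462 - 11*F (p(F) = (F + (-11 - F))*(F - 42) = -11*(-42 + F) = 462 - 11*F)
((1038 - 7182) + (p(-98) - 1*(-16676))) + 27244 = ((1038 - 7182) + ((462 - 11*(-98)) - 1*(-16676))) + 27244 = (-6144 + ((462 + 1078) + 16676)) + 27244 = (-6144 + (1540 + 16676)) + 27244 = (-6144 + 18216) + 27244 = 12072 + 27244 = 39316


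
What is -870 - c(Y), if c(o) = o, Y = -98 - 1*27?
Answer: -745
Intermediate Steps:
Y = -125 (Y = -98 - 27 = -125)
-870 - c(Y) = -870 - 1*(-125) = -870 + 125 = -745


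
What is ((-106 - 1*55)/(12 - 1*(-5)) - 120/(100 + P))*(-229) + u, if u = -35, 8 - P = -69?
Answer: 2295886/1003 ≈ 2289.0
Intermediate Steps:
P = 77 (P = 8 - 1*(-69) = 8 + 69 = 77)
((-106 - 1*55)/(12 - 1*(-5)) - 120/(100 + P))*(-229) + u = ((-106 - 1*55)/(12 - 1*(-5)) - 120/(100 + 77))*(-229) - 35 = ((-106 - 55)/(12 + 5) - 120/177)*(-229) - 35 = (-161/17 - 120*1/177)*(-229) - 35 = (-161*1/17 - 40/59)*(-229) - 35 = (-161/17 - 40/59)*(-229) - 35 = -10179/1003*(-229) - 35 = 2330991/1003 - 35 = 2295886/1003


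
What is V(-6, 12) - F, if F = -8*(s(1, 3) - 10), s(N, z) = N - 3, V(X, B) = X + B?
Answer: -90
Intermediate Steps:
V(X, B) = B + X
s(N, z) = -3 + N
F = 96 (F = -8*((-3 + 1) - 10) = -8*(-2 - 10) = -8*(-12) = 96)
V(-6, 12) - F = (12 - 6) - 1*96 = 6 - 96 = -90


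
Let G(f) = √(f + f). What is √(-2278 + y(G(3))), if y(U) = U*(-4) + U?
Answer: √(-2278 - 3*√6) ≈ 47.805*I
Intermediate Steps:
G(f) = √2*√f (G(f) = √(2*f) = √2*√f)
y(U) = -3*U (y(U) = -4*U + U = -3*U)
√(-2278 + y(G(3))) = √(-2278 - 3*√2*√3) = √(-2278 - 3*√6)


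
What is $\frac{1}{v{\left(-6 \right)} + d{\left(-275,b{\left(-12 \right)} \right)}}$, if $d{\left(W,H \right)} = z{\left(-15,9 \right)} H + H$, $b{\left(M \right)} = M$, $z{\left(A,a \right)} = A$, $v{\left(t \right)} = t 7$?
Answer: $\frac{1}{126} \approx 0.0079365$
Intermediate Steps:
$v{\left(t \right)} = 7 t$
$d{\left(W,H \right)} = - 14 H$ ($d{\left(W,H \right)} = - 15 H + H = - 14 H$)
$\frac{1}{v{\left(-6 \right)} + d{\left(-275,b{\left(-12 \right)} \right)}} = \frac{1}{7 \left(-6\right) - -168} = \frac{1}{-42 + 168} = \frac{1}{126}$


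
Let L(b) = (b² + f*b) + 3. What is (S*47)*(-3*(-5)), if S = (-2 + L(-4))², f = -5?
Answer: 965145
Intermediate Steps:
L(b) = 3 + b² - 5*b (L(b) = (b² - 5*b) + 3 = 3 + b² - 5*b)
S = 1369 (S = (-2 + (3 + (-4)² - 5*(-4)))² = (-2 + (3 + 16 + 20))² = (-2 + 39)² = 37² = 1369)
(S*47)*(-3*(-5)) = (1369*47)*(-3*(-5)) = 64343*15 = 965145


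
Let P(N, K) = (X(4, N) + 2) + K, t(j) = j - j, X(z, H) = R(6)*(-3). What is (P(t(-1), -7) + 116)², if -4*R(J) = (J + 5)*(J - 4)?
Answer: 65025/4 ≈ 16256.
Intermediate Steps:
R(J) = -(-4 + J)*(5 + J)/4 (R(J) = -(J + 5)*(J - 4)/4 = -(5 + J)*(-4 + J)/4 = -(-4 + J)*(5 + J)/4)
X(z, H) = 33/2 (X(z, H) = (5 - ¼*6 - ¼*6²)*(-3) = (5 - 3/2 - ¼*36)*(-3) = (5 - 3/2 - 9)*(-3) = -11/2*(-3) = 33/2)
t(j) = 0
P(N, K) = 37/2 + K (P(N, K) = (33/2 + 2) + K = 37/2 + K)
(P(t(-1), -7) + 116)² = ((37/2 - 7) + 116)² = (23/2 + 116)² = (255/2)² = 65025/4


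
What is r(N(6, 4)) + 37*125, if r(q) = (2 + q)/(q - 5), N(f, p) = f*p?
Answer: 87901/19 ≈ 4626.4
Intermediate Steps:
r(q) = (2 + q)/(-5 + q)
r(N(6, 4)) + 37*125 = (2 + 6*4)/(-5 + 6*4) + 37*125 = (2 + 24)/(-5 + 24) + 4625 = 26/19 + 4625 = 87901/19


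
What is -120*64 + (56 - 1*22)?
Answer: -7646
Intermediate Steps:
-120*64 + (56 - 1*22) = -7680 + (56 - 22) = -7680 + 34 = -7646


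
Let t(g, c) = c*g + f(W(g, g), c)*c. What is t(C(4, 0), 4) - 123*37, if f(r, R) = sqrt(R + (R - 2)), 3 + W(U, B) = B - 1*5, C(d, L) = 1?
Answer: -4547 + 4*sqrt(6) ≈ -4537.2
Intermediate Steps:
W(U, B) = -8 + B (W(U, B) = -3 + (B - 1*5) = -3 + (B - 5) = -3 + (-5 + B) = -8 + B)
f(r, R) = sqrt(-2 + 2*R) (f(r, R) = sqrt(R + (-2 + R)) = sqrt(-2 + 2*R))
t(g, c) = c*g + c*sqrt(-2 + 2*c) (t(g, c) = c*g + sqrt(-2 + 2*c)*c = c*g + c*sqrt(-2 + 2*c))
t(C(4, 0), 4) - 123*37 = 4*(1 + sqrt(-2 + 2*4)) - 123*37 = 4*(1 + sqrt(-2 + 8)) - 4551 = 4*(1 + sqrt(6)) - 4551 = (4 + 4*sqrt(6)) - 4551 = -4547 + 4*sqrt(6)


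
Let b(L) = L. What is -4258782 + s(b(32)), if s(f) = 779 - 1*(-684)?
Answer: -4257319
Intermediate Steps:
s(f) = 1463 (s(f) = 779 + 684 = 1463)
-4258782 + s(b(32)) = -4258782 + 1463 = -4257319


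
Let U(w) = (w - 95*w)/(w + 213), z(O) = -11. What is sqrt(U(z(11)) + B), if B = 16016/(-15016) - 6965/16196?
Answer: sqrt(8536815238082056391)/1535194546 ≈ 1.9032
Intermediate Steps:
U(w) = -94*w/(213 + w) (U(w) = (-94*w)/(213 + w) = -94*w/(213 + w))
B = -45497697/30399892 (B = 16016*(-1/15016) - 6965*1/16196 = -2002/1877 - 6965/16196 = -45497697/30399892 ≈ -1.4966)
sqrt(U(z(11)) + B) = sqrt(-94*(-11)/(213 - 11) - 45497697/30399892) = sqrt(-94*(-11)/202 - 45497697/30399892) = sqrt(-94*(-11)*1/202 - 45497697/30399892) = sqrt(517/101 - 45497697/30399892) = sqrt(11121476767/3070389092) = sqrt(8536815238082056391)/1535194546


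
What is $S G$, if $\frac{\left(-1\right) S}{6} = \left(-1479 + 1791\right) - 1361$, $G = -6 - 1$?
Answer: $-44058$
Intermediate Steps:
$G = -7$ ($G = -6 - 1 = -7$)
$S = 6294$ ($S = - 6 \left(\left(-1479 + 1791\right) - 1361\right) = - 6 \left(312 - 1361\right) = \left(-6\right) \left(-1049\right) = 6294$)
$S G = 6294 \left(-7\right) = -44058$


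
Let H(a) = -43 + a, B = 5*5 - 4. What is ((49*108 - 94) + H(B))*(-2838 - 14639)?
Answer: -90460952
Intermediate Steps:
B = 21 (B = 25 - 4 = 21)
((49*108 - 94) + H(B))*(-2838 - 14639) = ((49*108 - 94) + (-43 + 21))*(-2838 - 14639) = ((5292 - 94) - 22)*(-17477) = (5198 - 22)*(-17477) = 5176*(-17477) = -90460952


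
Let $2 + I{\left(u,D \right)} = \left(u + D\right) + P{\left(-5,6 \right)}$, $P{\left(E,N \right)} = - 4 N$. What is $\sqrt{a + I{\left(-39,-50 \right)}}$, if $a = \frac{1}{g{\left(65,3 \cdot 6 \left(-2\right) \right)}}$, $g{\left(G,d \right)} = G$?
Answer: $\frac{i \sqrt{485810}}{65} \approx 10.723 i$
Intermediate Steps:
$I{\left(u,D \right)} = -26 + D + u$ ($I{\left(u,D \right)} = -2 - \left(24 - D - u\right) = -2 + \left(-24 + D + u\right) = -26 + D + u$)
$a = \frac{1}{65} \approx 0.015385$
$\sqrt{a + I{\left(-39,-50 \right)}} = \sqrt{\frac{1}{65} - 115} = \sqrt{- \frac{7474}{65}} = \frac{i \sqrt{485810}}{65}$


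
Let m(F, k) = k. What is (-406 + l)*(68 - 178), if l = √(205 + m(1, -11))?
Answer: 44660 - 110*√194 ≈ 43128.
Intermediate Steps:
l = √194 (l = √(205 - 11) = √194 ≈ 13.928)
(-406 + l)*(68 - 178) = (-406 + √194)*(68 - 178) = (-406 + √194)*(-110) = 44660 - 110*√194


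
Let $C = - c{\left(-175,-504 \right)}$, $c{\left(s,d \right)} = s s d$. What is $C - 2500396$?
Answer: $12934604$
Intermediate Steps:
$c{\left(s,d \right)} = d s^{2}$ ($c{\left(s,d \right)} = s^{2} d = d s^{2}$)
$C = 15435000$ ($C = - \left(-504\right) \left(-175\right)^{2} = - \left(-504\right) 30625 = \left(-1\right) \left(-15435000\right) = 15435000$)
$C - 2500396 = 15435000 - 2500396 = 12934604$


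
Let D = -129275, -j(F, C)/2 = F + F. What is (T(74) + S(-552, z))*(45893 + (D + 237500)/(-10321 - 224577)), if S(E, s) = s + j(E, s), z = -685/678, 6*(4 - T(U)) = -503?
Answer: 2795432734143035/26543474 ≈ 1.0532e+8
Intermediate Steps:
j(F, C) = -4*F (j(F, C) = -2*(F + F) = -4*F)
T(U) = 527/6 (T(U) = 4 - ⅙*(-503) = 4 + 503/6 = 527/6)
z = -685/678 (z = -685*1/678 = -685/678 ≈ -1.0103)
S(E, s) = s - 4*E
(T(74) + S(-552, z))*(45893 + (D + 237500)/(-10321 - 224577)) = (527/6 + (-685/678 - 4*(-552)))*(45893 + (-129275 + 237500)/(-10321 - 224577)) = (527/6 + (-685/678 + 2208))*(45893 + 108225/(-234898)) = (527/6 + 1496339/678)*(45893 + 108225*(-1/234898)) = 259315*(45893 - 108225/234898)/113 = (259315/113)*(10780065689/234898) = 2795432734143035/26543474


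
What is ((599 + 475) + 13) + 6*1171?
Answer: 8113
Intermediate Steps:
((599 + 475) + 13) + 6*1171 = (1074 + 13) + 7026 = 1087 + 7026 = 8113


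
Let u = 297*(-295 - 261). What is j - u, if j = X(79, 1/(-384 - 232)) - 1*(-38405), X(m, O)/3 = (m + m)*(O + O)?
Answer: 31344461/154 ≈ 2.0354e+5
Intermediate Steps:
X(m, O) = 12*O*m (X(m, O) = 3*((m + m)*(O + O)) = 3*((2*m)*(2*O)) = 3*(4*O*m) = 12*O*m)
u = -165132 (u = 297*(-556) = -165132)
j = 5914133/154 (j = 12*79/(-384 - 232) - 1*(-38405) = 12*79/(-616) + 38405 = 12*(-1/616)*79 + 38405 = -237/154 + 38405 = 5914133/154 ≈ 38403.)
j - u = 5914133/154 - 1*(-165132) = 5914133/154 + 165132 = 31344461/154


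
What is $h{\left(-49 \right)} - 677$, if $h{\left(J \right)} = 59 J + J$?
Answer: $-3617$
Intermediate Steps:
$h{\left(J \right)} = 60 J$
$h{\left(-49 \right)} - 677 = 60 \left(-49\right) - 677 = -2940 - 677 = -3617$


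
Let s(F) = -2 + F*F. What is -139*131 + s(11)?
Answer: -18090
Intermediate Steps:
s(F) = -2 + F**2
-139*131 + s(11) = -139*131 + (-2 + 11**2) = -18209 + (-2 + 121) = -18209 + 119 = -18090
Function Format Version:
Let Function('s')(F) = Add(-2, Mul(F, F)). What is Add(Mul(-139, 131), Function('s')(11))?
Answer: -18090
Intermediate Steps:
Function('s')(F) = Add(-2, Pow(F, 2))
Add(Mul(-139, 131), Function('s')(11)) = Add(Mul(-139, 131), Add(-2, Pow(11, 2))) = Add(-18209, Add(-2, 121)) = Add(-18209, 119) = -18090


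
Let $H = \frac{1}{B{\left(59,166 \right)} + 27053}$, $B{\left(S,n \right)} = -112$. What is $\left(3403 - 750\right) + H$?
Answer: $\frac{71474474}{26941} \approx 2653.0$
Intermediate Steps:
$H = \frac{1}{26941}$ ($H = \frac{1}{-112 + 27053} = \frac{1}{26941} \approx 3.7118 \cdot 10^{-5}$)
$\left(3403 - 750\right) + H = \left(3403 - 750\right) + \frac{1}{26941} = 2653 + \frac{1}{26941} = \frac{71474474}{26941}$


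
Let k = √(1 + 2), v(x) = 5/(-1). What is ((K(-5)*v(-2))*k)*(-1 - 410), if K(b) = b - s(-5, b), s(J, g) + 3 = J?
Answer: 6165*√3 ≈ 10678.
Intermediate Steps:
s(J, g) = -3 + J
v(x) = -5 (v(x) = 5*(-1) = -5)
K(b) = 8 + b (K(b) = b - (-3 - 5) = b - 1*(-8) = b + 8 = 8 + b)
k = √3 ≈ 1.7320
((K(-5)*v(-2))*k)*(-1 - 410) = (((8 - 5)*(-5))*√3)*(-1 - 410) = ((3*(-5))*√3)*(-411) = -15*√3*(-411) = 6165*√3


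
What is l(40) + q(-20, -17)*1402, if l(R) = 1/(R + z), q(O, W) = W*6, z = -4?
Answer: -5148143/36 ≈ -1.4300e+5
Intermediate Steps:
q(O, W) = 6*W
l(R) = 1/(-4 + R) (l(R) = 1/(R - 4) = 1/(-4 + R))
l(40) + q(-20, -17)*1402 = 1/(-4 + 40) + (6*(-17))*1402 = 1/36 - 102*1402 = 1/36 - 143004 = -5148143/36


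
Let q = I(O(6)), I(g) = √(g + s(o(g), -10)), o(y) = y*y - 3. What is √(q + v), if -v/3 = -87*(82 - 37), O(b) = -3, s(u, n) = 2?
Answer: √(11745 + I) ≈ 108.37 + 0.0046*I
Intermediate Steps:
o(y) = -3 + y² (o(y) = y² - 3 = -3 + y²)
I(g) = √(2 + g) (I(g) = √(g + 2) = √(2 + g))
v = 11745 (v = -(-261)*(82 - 37) = -(-261)*45 = -3*(-3915) = 11745)
q = I (q = √(2 - 3) = √(-1) = I ≈ 1.0*I)
√(q + v) = √(I + 11745) = √(11745 + I)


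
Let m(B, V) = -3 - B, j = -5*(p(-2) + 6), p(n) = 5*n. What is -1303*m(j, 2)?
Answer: 29969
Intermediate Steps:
j = 20 (j = -5*(5*(-2) + 6) = -5*(-10 + 6) = -5*(-4) = 20)
-1303*m(j, 2) = -1303*(-3 - 1*20) = -1303*(-3 - 20) = -1303*(-23) = 29969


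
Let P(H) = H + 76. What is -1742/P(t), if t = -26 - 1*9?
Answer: -1742/41 ≈ -42.488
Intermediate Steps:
t = -35 (t = -26 - 9 = -35)
P(H) = 76 + H
-1742/P(t) = -1742/(76 - 35) = -1742/41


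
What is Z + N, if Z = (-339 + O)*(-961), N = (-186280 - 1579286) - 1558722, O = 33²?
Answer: -4045038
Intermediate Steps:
O = 1089
N = -3324288 (N = -1765566 - 1558722 = -3324288)
Z = -720750 (Z = (-339 + 1089)*(-961) = 750*(-961) = -720750)
Z + N = -720750 - 3324288 = -4045038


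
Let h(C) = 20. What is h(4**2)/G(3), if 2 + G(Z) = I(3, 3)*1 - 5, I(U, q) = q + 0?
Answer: -5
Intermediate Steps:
I(U, q) = q
G(Z) = -4 (G(Z) = -2 + (3*1 - 5) = -2 + (3 - 5) = -2 - 2 = -4)
h(4**2)/G(3) = 20/(-4) = 20*(-1/4) = -5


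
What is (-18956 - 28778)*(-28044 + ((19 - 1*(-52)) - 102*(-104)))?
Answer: 828900910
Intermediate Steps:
(-18956 - 28778)*(-28044 + ((19 - 1*(-52)) - 102*(-104))) = -47734*(-28044 + ((19 + 52) + 10608)) = -47734*(-28044 + (71 + 10608)) = -47734*(-28044 + 10679) = -47734*(-17365) = 828900910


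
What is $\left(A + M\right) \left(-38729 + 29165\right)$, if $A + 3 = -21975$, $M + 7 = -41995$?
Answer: $611904720$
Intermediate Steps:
$M = -42002$ ($M = -7 - 41995 = -42002$)
$A = -21978$ ($A = -3 - 21975 = -21978$)
$\left(A + M\right) \left(-38729 + 29165\right) = \left(-21978 - 42002\right) \left(-38729 + 29165\right) = \left(-63980\right) \left(-9564\right) = 611904720$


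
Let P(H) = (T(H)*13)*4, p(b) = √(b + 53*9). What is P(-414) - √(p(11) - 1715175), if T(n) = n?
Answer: -21528 - I*√(1715175 - 2*√122) ≈ -21528.0 - 1309.6*I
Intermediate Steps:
p(b) = √(477 + b) (p(b) = √(b + 477) = √(477 + b))
P(H) = 52*H (P(H) = (H*13)*4 = (13*H)*4 = 52*H)
P(-414) - √(p(11) - 1715175) = 52*(-414) - √(√(477 + 11) - 1715175) = -21528 - √(√488 - 1715175) = -21528 - √(2*√122 - 1715175) = -21528 - √(-1715175 + 2*√122)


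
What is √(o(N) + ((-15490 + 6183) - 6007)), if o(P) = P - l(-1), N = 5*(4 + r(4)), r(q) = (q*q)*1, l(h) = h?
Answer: I*√15213 ≈ 123.34*I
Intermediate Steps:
r(q) = q² (r(q) = q²*1 = q²)
N = 100 (N = 5*(4 + 4²) = 5*(4 + 16) = 5*20 = 100)
o(P) = 1 + P (o(P) = P - 1*(-1) = P + 1 = 1 + P)
√(o(N) + ((-15490 + 6183) - 6007)) = √((1 + 100) + ((-15490 + 6183) - 6007)) = √(101 + (-9307 - 6007)) = √(101 - 15314) = √(-15213) = I*√15213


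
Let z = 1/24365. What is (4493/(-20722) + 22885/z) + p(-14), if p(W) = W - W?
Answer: 11554442659557/20722 ≈ 5.5759e+8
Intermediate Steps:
z = 1/24365 ≈ 4.1042e-5
p(W) = 0
(4493/(-20722) + 22885/z) + p(-14) = (4493/(-20722) + 22885/(1/24365)) + 0 = (4493*(-1/20722) + 22885*24365) + 0 = (-4493/20722 + 557593025) + 0 = 11554442659557/20722 + 0 = 11554442659557/20722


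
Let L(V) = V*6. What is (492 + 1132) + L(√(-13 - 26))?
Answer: 1624 + 6*I*√39 ≈ 1624.0 + 37.47*I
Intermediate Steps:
L(V) = 6*V
(492 + 1132) + L(√(-13 - 26)) = (492 + 1132) + 6*√(-13 - 26) = 1624 + 6*√(-39) = 1624 + 6*(I*√39) = 1624 + 6*I*√39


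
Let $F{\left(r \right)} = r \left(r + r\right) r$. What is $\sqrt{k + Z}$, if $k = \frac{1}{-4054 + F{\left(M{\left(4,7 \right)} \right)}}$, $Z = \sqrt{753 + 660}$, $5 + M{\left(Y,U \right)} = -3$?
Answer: $\frac{\sqrt{-5078 + 77358252 \sqrt{157}}}{5078} \approx 6.131$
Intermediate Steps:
$M{\left(Y,U \right)} = -8$ ($M{\left(Y,U \right)} = -5 - 3 = -8$)
$F{\left(r \right)} = 2 r^{3}$ ($F{\left(r \right)} = r 2 r r = 2 r^{2} r = 2 r^{3}$)
$Z = 3 \sqrt{157}$ ($Z = \sqrt{1413} = 3 \sqrt{157} \approx 37.59$)
$k = - \frac{1}{5078}$ ($k = \frac{1}{-4054 + 2 \left(-8\right)^{3}} = \frac{1}{-4054 + 2 \left(-512\right)} = \frac{1}{-4054 - 1024} = \frac{1}{-5078} = - \frac{1}{5078} \approx -0.00019693$)
$\sqrt{k + Z} = \sqrt{- \frac{1}{5078} + 3 \sqrt{157}}$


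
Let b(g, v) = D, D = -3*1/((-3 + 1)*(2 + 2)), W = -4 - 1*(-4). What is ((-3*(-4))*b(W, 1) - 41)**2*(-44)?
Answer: -58619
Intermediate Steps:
W = 0 (W = -4 + 4 = 0)
D = 3/8 (D = -3/((-2*4)) = -3/(-8) = -3*(-1/8) = 3/8 ≈ 0.37500)
b(g, v) = 3/8
((-3*(-4))*b(W, 1) - 41)**2*(-44) = (-3*(-4)*(3/8) - 41)**2*(-44) = (12*(3/8) - 41)**2*(-44) = (9/2 - 41)**2*(-44) = (-73/2)**2*(-44) = (5329/4)*(-44) = -58619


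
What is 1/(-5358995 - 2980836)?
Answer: -1/8339831 ≈ -1.1991e-7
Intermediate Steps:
1/(-5358995 - 2980836) = 1/(-8339831) = -1/8339831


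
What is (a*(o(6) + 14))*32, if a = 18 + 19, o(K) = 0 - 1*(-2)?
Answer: 18944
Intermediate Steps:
o(K) = 2 (o(K) = 0 + 2 = 2)
a = 37
(a*(o(6) + 14))*32 = (37*(2 + 14))*32 = (37*16)*32 = 592*32 = 18944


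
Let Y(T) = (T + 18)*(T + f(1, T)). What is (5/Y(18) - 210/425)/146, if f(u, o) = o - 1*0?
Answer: -54007/16083360 ≈ -0.0033579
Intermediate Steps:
f(u, o) = o (f(u, o) = o + 0 = o)
Y(T) = 2*T*(18 + T) (Y(T) = (T + 18)*(T + T) = (18 + T)*(2*T) = 2*T*(18 + T))
(5/Y(18) - 210/425)/146 = (5/((2*18*(18 + 18))) - 210/425)/146 = (5/((2*18*36)) - 210*1/425)*(1/146) = (5/1296 - 42/85)*(1/146) = -54007/110160*1/146 = -54007/16083360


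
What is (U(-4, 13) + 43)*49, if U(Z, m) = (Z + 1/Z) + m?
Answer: 10143/4 ≈ 2535.8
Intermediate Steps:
U(Z, m) = Z + m + 1/Z (U(Z, m) = (Z + 1/Z) + m = Z + m + 1/Z)
(U(-4, 13) + 43)*49 = ((-4 + 13 + 1/(-4)) + 43)*49 = ((-4 + 13 - ¼) + 43)*49 = (35/4 + 43)*49 = (207/4)*49 = 10143/4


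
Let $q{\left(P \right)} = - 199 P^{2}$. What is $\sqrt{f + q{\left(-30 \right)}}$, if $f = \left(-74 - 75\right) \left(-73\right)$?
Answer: $i \sqrt{168223} \approx 410.15 i$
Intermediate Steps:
$f = 10877$ ($f = \left(-149\right) \left(-73\right) = 10877$)
$\sqrt{f + q{\left(-30 \right)}} = \sqrt{10877 - 199 \left(-30\right)^{2}} = \sqrt{10877 - 179100} = \sqrt{-168223} = i \sqrt{168223}$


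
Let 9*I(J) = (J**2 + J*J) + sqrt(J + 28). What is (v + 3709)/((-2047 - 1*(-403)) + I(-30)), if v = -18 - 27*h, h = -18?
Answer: -244279314/84448009 - 37593*I*sqrt(2)/168896018 ≈ -2.8927 - 0.00031478*I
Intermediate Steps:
I(J) = sqrt(28 + J)/9 + 2*J**2/9 (I(J) = ((J**2 + J*J) + sqrt(J + 28))/9 = ((J**2 + J**2) + sqrt(28 + J))/9 = (2*J**2 + sqrt(28 + J))/9 = (sqrt(28 + J) + 2*J**2)/9 = sqrt(28 + J)/9 + 2*J**2/9)
v = 468 (v = -18 - 27*(-18) = -18 + 486 = 468)
(v + 3709)/((-2047 - 1*(-403)) + I(-30)) = (468 + 3709)/((-2047 - 1*(-403)) + (sqrt(28 - 30)/9 + (2/9)*(-30)**2)) = 4177/((-2047 + 403) + (sqrt(-2)/9 + (2/9)*900)) = 4177/(-1644 + ((I*sqrt(2))/9 + 200)) = 4177/(-1644 + (I*sqrt(2)/9 + 200)) = 4177/(-1644 + (200 + I*sqrt(2)/9)) = 4177/(-1444 + I*sqrt(2)/9)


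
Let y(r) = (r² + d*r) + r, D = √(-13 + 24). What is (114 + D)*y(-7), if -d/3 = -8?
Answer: -14364 - 126*√11 ≈ -14782.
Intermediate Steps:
d = 24 (d = -3*(-8) = 24)
D = √11 ≈ 3.3166
y(r) = r² + 25*r (y(r) = (r² + 24*r) + r = r² + 25*r)
(114 + D)*y(-7) = (114 + √11)*(-7*(25 - 7)) = (114 + √11)*(-7*18) = (114 + √11)*(-126) = -14364 - 126*√11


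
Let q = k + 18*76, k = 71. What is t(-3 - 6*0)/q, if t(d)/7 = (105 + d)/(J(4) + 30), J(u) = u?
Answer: 21/1439 ≈ 0.014593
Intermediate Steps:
t(d) = 735/34 + 7*d/34 (t(d) = 7*((105 + d)/(4 + 30)) = 7*((105 + d)/34) = 7*((105 + d)*(1/34)) = 7*(105/34 + d/34) = 735/34 + 7*d/34)
q = 1439 (q = 71 + 18*76 = 71 + 1368 = 1439)
t(-3 - 6*0)/q = (735/34 + 7*(-3 - 6*0)/34)/1439 = (735/34 + 7*(-3 + 0)/34)*(1/1439) = (735/34 + (7/34)*(-3))*(1/1439) = (735/34 - 21/34)*(1/1439) = 21*(1/1439) = 21/1439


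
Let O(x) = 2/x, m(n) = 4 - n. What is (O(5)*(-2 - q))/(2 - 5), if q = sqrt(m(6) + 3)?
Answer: 2/5 ≈ 0.40000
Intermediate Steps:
q = 1 (q = sqrt((4 - 1*6) + 3) = sqrt((4 - 6) + 3) = sqrt(-2 + 3) = sqrt(1) = 1)
(O(5)*(-2 - q))/(2 - 5) = ((2/5)*(-2 - 1*1))/(2 - 5) = ((2*(1/5))*(-2 - 1))/(-3) = ((2/5)*(-3))*(-1/3) = -6/5*(-1/3) = 2/5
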